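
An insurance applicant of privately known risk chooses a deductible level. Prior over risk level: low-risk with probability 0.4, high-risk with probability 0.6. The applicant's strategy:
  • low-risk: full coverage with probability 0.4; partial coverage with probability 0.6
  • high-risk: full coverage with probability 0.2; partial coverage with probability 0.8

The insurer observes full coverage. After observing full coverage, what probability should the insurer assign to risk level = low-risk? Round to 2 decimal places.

0.57

P(full coverage) = 0.4·0.4 + 0.6·0.2 = 0.28
P(low-risk | full coverage) = (0.4·0.4) / 0.28 = 0.16 / 0.28 = 0.571429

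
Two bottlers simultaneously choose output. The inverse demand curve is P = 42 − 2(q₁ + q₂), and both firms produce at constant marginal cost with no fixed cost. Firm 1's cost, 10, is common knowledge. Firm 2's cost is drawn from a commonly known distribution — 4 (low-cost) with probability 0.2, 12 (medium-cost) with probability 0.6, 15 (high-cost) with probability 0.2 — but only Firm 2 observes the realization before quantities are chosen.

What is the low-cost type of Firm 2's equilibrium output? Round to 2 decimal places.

Type-c best response for Firm 2: q₂(c) = (42 − c)/4 − q₁/2.
Firm 1 maximizes expected profit; its first-order condition is 42 − 4q₁ − 2E[q₂] − 10 = 0.
Substituting E[q₂] and solving: E[c₂] = 11, so q₁ = (42 − 2·10 + 11)/6 = 5.5.
q₂(low-cost) = (42 − 4 − 2·5.5)/4 = 6.75.

6.75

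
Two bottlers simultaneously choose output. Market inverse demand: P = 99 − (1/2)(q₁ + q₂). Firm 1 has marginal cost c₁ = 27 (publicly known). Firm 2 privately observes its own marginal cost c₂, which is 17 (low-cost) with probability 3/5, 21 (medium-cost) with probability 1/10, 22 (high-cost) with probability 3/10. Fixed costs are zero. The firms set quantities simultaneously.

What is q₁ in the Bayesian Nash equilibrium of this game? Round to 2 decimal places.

42.60

Type-c best response for Firm 2: q₂(c) = (99 − c) − q₁/2.
Firm 1 maximizes expected profit; its first-order condition is 99 − q₁ − (1/2)E[q₂] − 27 = 0.
Substituting E[q₂] and solving: E[c₂] = 18.9, so q₁ = (99 − 2·27 + 18.9)/(3/2) = 42.6.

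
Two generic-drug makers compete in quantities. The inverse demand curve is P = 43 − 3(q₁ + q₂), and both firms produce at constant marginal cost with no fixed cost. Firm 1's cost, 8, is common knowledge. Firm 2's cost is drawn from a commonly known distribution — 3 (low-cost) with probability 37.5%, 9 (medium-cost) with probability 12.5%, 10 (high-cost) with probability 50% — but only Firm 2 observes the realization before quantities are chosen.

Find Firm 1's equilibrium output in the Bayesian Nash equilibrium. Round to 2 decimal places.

Firm 2 with cost c maximizes (43 − 3(q₁+q₂) − c)·q₂, giving q₂(c) = (43 − c − 3q₁)/6.
E[c₂] = 0.375·3 + 0.125·9 + 0.5·10 = 7.25
Firm 1's FOC against E[q₂] yields q₁ = (43 − 2·8 + E[c₂])/9 = (43 − 16 + 7.25)/9 = 3.80556.

3.81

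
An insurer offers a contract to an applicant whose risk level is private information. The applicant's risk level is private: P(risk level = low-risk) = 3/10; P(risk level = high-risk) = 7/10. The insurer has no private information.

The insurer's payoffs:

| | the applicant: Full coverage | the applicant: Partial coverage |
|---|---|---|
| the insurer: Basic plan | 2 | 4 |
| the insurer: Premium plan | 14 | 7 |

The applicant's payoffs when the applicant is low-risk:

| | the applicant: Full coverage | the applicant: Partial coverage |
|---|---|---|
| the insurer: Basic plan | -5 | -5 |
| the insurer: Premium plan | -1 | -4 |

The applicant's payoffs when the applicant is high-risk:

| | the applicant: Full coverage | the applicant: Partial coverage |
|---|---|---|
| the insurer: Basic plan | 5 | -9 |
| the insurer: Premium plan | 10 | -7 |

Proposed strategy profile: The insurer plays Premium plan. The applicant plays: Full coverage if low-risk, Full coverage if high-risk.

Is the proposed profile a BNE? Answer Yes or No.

Yes

The insurer plays Premium plan: E[Premium plan] = 3/10·(14) + 7/10·(14) = 14; E[Basic plan] = 2. Best-responding. ✓
The applicant (risk level low-risk), facing Premium plan: Full coverage gives -1, Partial coverage gives -4. Proposed Full coverage is best. ✓
The applicant (risk level high-risk), facing Premium plan: Full coverage gives 10, Partial coverage gives -7. Proposed Full coverage is best. ✓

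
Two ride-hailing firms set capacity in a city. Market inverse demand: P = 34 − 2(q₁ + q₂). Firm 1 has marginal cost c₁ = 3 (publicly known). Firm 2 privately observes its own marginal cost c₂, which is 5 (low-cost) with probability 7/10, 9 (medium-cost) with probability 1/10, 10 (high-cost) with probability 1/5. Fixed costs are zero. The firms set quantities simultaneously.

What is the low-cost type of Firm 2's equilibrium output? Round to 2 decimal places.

Each type of Firm 2 best-responds to q₁; Firm 1 best-responds to the expected q₂ over Firm 2's types.
Firm 2 with cost c maximizes (34 − 2(q₁+q₂) − c)·q₂, giving q₂(c) = (34 − c − 2q₁)/4.
E[c₂] = 7/10·5 + 1/10·9 + 1/5·10 = 6.4
Firm 1's FOC against E[q₂] yields q₁ = (34 − 2·3 + E[c₂])/6 = (34 − 6 + 6.4)/6 = 5.73333.
q₂(low-cost) = (34 − 5 − 2·5.73333)/4 = 4.38333.

4.38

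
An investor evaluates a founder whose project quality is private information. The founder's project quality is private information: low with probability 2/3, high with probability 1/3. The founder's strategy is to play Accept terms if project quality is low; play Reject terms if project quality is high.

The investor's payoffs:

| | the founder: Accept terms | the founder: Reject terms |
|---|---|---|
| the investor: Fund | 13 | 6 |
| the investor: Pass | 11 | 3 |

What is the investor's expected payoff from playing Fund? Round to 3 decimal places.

10.667

E[Fund] = 2/3·13 + 1/3·6 = 26/3 + 2 = 32/3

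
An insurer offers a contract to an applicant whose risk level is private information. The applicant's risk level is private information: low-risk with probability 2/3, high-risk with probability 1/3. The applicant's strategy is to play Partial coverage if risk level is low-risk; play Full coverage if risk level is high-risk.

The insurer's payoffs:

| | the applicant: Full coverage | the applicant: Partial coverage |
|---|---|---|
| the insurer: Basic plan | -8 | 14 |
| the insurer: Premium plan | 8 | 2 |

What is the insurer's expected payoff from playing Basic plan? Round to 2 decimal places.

E[Basic plan] = 2/3·14 + 1/3·(-8) = 28/3 + (-8/3) = 20/3

6.67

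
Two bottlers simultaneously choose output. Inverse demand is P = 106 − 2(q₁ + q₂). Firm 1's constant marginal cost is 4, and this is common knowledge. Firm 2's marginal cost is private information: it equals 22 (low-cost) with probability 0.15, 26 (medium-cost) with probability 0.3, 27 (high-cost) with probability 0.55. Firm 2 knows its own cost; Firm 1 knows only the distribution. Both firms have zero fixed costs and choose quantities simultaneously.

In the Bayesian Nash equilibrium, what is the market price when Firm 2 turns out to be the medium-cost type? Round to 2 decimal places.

45.34

Type-c best response for Firm 2: q₂(c) = (106 − c)/4 − q₁/2.
Firm 1 maximizes expected profit; its first-order condition is 106 − 4q₁ − 2E[q₂] − 4 = 0.
Substituting E[q₂] and solving: E[c₂] = 25.95, so q₁ = (106 − 2·4 + 25.95)/6 = 20.6583.
q₂(medium-cost) = 9.67083, so P = 106 − 2·(20.6583 + 9.67083) = 45.3417.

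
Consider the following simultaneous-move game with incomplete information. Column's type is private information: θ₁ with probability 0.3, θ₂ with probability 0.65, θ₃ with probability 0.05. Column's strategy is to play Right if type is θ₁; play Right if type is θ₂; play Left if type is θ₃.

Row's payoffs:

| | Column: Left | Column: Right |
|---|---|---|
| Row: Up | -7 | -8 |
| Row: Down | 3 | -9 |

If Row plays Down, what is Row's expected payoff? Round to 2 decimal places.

Take the expectation over Column's type, weighting each type's action by its prior probability.
E[Down] = 0.3·(-9) + 0.65·(-9) + 0.05·3 = (-2.7) + (-5.85) + 0.15 = -8.4

-8.40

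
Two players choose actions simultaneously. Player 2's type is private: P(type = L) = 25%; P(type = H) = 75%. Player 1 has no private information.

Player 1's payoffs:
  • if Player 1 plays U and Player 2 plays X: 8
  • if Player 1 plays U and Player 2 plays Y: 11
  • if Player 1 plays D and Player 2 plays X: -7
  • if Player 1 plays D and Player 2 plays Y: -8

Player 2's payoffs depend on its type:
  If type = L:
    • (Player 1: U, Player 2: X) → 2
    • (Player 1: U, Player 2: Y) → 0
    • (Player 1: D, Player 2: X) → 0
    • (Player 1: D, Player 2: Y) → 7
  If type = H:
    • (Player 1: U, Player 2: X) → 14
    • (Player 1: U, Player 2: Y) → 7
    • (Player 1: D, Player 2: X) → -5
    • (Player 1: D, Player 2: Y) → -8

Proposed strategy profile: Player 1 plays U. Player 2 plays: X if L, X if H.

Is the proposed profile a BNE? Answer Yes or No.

Player 1 plays U: E[U] = 0.25·(8) + 0.75·(8) = 8; E[D] = -7. Best-responding. ✓
Player 2 (type L), facing U: X gives 2, Y gives 0. Proposed X is best. ✓
Player 2 (type H), facing U: X gives 14, Y gives 7. Proposed X is best. ✓

Yes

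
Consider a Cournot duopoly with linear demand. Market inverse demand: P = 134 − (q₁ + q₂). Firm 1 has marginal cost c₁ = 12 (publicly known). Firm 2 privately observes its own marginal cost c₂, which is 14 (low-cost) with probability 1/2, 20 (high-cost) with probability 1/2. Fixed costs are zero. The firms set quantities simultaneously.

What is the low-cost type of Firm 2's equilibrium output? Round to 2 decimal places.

Type-c best response for Firm 2: q₂(c) = (134 − c)/2 − q₁/2.
Firm 1 maximizes expected profit; its first-order condition is 134 − 2q₁ − E[q₂] − 12 = 0.
Substituting E[q₂] and solving: E[c₂] = 17, so q₁ = (134 − 2·12 + 17)/3 = 42.3333.
q₂(low-cost) = (134 − 14 − 42.3333)/2 = 38.8333.

38.83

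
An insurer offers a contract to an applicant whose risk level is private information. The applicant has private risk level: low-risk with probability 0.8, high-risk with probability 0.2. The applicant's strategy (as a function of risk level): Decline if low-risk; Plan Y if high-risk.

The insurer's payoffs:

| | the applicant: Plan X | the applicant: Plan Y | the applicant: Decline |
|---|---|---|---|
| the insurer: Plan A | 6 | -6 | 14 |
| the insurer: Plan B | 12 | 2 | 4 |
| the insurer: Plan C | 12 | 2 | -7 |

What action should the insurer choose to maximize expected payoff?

E[Plan A] = 0.8·(14) + 0.2·(-6) = 10
E[Plan B] = 0.8·(4) + 0.2·(2) = 3.6
E[Plan C] = 0.8·(-7) + 0.2·(2) = -5.2
Best response: Plan A (10 is the largest).

Plan A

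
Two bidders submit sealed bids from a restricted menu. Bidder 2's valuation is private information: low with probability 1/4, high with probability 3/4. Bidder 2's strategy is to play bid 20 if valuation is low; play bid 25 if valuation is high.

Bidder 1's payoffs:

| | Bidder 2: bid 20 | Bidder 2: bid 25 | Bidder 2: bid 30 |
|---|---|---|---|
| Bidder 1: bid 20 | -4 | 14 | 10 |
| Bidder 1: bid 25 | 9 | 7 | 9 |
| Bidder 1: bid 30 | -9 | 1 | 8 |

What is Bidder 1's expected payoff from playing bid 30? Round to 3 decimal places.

E[bid 30] = 1/4·(-9) + 3/4·1 = (-9/4) + 3/4 = -3/2

-1.500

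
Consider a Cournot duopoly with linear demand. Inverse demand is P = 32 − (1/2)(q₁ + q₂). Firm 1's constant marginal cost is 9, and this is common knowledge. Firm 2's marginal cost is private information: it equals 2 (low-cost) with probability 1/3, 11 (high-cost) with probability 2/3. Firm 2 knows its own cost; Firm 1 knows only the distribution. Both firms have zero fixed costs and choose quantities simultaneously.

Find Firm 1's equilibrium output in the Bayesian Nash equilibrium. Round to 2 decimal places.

Type-c best response for Firm 2: q₂(c) = (32 − c) − q₁/2.
Firm 1 maximizes expected profit; its first-order condition is 32 − q₁ − (1/2)E[q₂] − 9 = 0.
Substituting E[q₂] and solving: E[c₂] = 8, so q₁ = (32 − 2·9 + 8)/(3/2) = 14.6667.

14.67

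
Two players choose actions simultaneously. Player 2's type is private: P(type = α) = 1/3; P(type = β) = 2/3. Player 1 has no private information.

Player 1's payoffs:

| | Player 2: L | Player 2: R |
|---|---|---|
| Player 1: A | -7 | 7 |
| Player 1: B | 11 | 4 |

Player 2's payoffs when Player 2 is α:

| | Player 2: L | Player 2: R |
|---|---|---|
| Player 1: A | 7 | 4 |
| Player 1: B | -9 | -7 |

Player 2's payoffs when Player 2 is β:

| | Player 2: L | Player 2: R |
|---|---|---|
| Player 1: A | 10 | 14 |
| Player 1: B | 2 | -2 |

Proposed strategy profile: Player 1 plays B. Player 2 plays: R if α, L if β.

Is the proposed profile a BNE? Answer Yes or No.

Yes

Player 1 plays B: E[B] = 1/3·(4) + 2/3·(11) = 26/3; E[A] = -7/3. Best-responding. ✓
Player 2 (type α), facing B: L gives -9, R gives -7. Proposed R is best. ✓
Player 2 (type β), facing B: L gives 2, R gives -2. Proposed L is best. ✓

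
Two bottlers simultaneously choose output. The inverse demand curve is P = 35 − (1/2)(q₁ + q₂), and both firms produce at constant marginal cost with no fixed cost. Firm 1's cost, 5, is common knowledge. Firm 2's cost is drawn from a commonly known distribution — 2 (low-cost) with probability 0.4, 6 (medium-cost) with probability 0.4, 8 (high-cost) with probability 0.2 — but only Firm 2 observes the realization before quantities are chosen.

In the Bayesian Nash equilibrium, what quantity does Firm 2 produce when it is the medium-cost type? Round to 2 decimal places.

Type-c best response for Firm 2: q₂(c) = (35 − c) − q₁/2.
Firm 1 maximizes expected profit; its first-order condition is 35 − q₁ − (1/2)E[q₂] − 5 = 0.
Substituting E[q₂] and solving: E[c₂] = 4.8, so q₁ = (35 − 2·5 + 4.8)/(3/2) = 19.8667.
q₂(medium-cost) = (35 − 6 − (1/2)·19.8667) = 19.0667.

19.07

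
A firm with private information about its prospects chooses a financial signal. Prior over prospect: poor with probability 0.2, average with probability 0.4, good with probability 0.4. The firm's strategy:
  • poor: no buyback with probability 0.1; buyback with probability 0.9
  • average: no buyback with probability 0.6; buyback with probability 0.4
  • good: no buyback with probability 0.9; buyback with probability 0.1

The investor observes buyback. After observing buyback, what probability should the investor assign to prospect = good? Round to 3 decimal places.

P(buyback) = 0.2·0.9 + 0.4·0.4 + 0.4·0.1 = 0.38
P(good | buyback) = (0.4·0.1) / 0.38 = 0.04 / 0.38 = 0.105263

0.105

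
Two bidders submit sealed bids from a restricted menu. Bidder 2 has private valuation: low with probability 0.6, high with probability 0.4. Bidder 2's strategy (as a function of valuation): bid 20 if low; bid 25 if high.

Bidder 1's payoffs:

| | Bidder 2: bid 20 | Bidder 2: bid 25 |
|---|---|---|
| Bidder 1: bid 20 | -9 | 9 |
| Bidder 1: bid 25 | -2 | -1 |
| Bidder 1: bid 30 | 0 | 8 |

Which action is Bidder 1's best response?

bid 30

E[bid 20] = 0.6·(-9) + 0.4·(9) = -1.8
E[bid 25] = 0.6·(-2) + 0.4·(-1) = -1.6
E[bid 30] = 0.6·(0) + 0.4·(8) = 3.2
Best response: bid 30 (3.2 is the largest).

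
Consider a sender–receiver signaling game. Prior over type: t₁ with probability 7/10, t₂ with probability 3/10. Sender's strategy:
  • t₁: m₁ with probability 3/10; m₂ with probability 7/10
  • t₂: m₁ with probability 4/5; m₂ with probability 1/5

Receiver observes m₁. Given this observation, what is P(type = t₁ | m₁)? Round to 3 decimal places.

0.467

Apply Bayes' rule using the sender's strategy as the likelihood.
P(m₁) = (7/10)·(3/10) + (3/10)·(4/5) = 9/20
P(t₁ | m₁) = ((7/10)·(3/10)) / (9/20) = (21/100) / (9/20) = 7/15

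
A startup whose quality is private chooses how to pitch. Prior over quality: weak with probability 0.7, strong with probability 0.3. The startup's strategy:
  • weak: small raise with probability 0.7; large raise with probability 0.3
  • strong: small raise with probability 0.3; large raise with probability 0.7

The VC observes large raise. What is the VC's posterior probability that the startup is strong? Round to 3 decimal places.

0.500

P(large raise) = 0.7·0.3 + 0.3·0.7 = 0.42
P(strong | large raise) = (0.3·0.7) / 0.42 = 0.21 / 0.42 = 0.5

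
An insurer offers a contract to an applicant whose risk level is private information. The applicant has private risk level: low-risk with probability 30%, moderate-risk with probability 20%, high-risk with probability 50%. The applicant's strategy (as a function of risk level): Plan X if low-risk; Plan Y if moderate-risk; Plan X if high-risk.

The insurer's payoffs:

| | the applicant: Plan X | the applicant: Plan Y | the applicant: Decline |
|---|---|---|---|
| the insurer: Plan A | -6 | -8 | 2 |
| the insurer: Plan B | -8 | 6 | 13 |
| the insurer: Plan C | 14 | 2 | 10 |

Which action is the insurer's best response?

Plan C

E[Plan A] = 0.3·(-6) + 0.2·(-8) + 0.5·(-6) = -6.4
E[Plan B] = 0.3·(-8) + 0.2·(6) + 0.5·(-8) = -5.2
E[Plan C] = 0.3·(14) + 0.2·(2) + 0.5·(14) = 11.6
Best response: Plan C (11.6 is the largest).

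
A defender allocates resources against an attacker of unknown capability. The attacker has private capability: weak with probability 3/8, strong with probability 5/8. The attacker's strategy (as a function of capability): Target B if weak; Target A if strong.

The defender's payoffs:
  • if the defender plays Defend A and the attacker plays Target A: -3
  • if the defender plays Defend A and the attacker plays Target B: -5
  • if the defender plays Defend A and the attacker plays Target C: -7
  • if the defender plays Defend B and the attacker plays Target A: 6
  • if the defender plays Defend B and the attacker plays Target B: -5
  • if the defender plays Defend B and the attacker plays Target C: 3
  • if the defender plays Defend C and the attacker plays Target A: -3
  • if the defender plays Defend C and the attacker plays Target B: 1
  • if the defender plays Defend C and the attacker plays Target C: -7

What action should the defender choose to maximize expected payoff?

E[Defend A] = 3/8·(-5) + 5/8·(-3) = -15/4
E[Defend B] = 3/8·(-5) + 5/8·(6) = 15/8
E[Defend C] = 3/8·(1) + 5/8·(-3) = -3/2
Best response: Defend B (15/8 is the largest).

Defend B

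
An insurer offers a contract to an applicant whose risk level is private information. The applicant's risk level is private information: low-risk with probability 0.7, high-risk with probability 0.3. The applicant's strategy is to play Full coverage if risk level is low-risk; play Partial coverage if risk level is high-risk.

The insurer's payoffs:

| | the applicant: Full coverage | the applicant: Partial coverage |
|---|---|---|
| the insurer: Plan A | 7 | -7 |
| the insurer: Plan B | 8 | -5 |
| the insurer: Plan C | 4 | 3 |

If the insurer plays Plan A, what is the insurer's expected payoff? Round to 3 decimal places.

E[Plan A] = 0.7·7 + 0.3·(-7) = 4.9 + (-2.1) = 2.8

2.800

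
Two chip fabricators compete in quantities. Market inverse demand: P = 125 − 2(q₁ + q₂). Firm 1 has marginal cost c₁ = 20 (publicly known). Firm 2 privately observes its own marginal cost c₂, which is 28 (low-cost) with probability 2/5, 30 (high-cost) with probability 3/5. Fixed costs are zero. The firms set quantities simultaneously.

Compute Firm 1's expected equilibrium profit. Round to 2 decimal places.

724.54

Firm 2 with cost c maximizes (125 − 2(q₁+q₂) − c)·q₂, giving q₂(c) = (125 − c − 2q₁)/4.
E[c₂] = 2/5·28 + 3/5·30 = 29.2
Firm 1's FOC against E[q₂] yields q₁ = (125 − 2·20 + E[c₂])/6 = (125 − 40 + 29.2)/6 = 19.0333.
E[P] = 125 − 2·(q₁ + E[q₂]) = 58.0667; Firm 1's expected profit = (E[P] − 20)·q₁ = (58.0667 − 20)·19.0333 = 724.536.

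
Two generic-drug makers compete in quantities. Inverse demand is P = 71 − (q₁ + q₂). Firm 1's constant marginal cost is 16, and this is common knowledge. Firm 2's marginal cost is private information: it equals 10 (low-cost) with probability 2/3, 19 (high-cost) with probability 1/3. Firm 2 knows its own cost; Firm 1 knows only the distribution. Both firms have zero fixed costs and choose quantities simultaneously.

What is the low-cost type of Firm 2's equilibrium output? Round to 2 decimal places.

21.83

Type-c best response for Firm 2: q₂(c) = (71 − c)/2 − q₁/2.
Firm 1 maximizes expected profit; its first-order condition is 71 − 2q₁ − E[q₂] − 16 = 0.
Substituting E[q₂] and solving: E[c₂] = 13, so q₁ = (71 − 2·16 + 13)/3 = 17.3333.
q₂(low-cost) = (71 − 10 − 17.3333)/2 = 21.8333.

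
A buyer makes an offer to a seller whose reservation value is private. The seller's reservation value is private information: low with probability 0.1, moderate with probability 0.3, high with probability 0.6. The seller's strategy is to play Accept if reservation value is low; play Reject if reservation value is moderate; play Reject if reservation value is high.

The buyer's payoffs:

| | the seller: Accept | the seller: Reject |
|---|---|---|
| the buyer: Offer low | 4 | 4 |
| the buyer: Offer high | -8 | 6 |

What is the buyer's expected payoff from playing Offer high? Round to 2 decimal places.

Take the expectation over the seller's reservation value, weighting each type's action by its prior probability.
E[Offer high] = 0.1·(-8) + 0.3·6 + 0.6·6 = (-0.8) + 1.8 + 3.6 = 4.6

4.60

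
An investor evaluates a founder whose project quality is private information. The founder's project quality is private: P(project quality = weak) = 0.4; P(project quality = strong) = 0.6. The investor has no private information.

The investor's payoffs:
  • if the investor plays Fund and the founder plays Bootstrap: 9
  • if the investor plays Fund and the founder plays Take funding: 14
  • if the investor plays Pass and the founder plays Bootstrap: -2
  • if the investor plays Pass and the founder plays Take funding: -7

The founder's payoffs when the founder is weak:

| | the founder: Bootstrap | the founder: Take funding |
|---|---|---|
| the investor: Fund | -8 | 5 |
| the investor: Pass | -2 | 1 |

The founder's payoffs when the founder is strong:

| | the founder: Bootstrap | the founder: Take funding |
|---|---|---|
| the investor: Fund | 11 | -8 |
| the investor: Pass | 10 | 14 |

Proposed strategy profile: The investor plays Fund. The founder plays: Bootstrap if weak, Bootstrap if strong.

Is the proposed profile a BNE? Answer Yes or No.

No

The investor plays Fund: E[Fund] = 0.4·(9) + 0.6·(9) = 9; E[Pass] = -2. Best-responding. ✓
The founder (project quality weak), facing Fund: Bootstrap gives -8, Take funding gives 5. Proposed Bootstrap is not best — profitable deviation exists. ✗
The founder (project quality strong), facing Fund: Bootstrap gives 11, Take funding gives -8. Proposed Bootstrap is best. ✓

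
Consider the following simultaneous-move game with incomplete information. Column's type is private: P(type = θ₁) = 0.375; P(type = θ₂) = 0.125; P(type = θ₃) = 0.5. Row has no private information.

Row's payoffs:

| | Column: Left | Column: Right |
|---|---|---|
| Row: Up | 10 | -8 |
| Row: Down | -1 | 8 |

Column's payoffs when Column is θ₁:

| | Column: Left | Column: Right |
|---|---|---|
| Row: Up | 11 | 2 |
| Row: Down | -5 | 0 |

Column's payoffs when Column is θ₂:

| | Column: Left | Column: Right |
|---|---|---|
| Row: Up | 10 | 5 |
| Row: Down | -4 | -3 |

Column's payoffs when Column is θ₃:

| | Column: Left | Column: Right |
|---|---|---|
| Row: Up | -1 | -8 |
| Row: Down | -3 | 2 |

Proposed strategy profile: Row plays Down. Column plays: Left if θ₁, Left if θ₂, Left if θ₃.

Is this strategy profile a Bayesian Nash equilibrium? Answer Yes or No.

Row plays Down: E[Down] = 0.375·(-1) + 0.125·(-1) + 0.5·(-1) = -1; E[Up] = 10. Not best-responding. ✗
Column (type θ₁), facing Down: Left gives -5, Right gives 0. Proposed Left is not best — profitable deviation exists. ✗
Column (type θ₂), facing Down: Left gives -4, Right gives -3. Proposed Left is not best — profitable deviation exists. ✗
Column (type θ₃), facing Down: Left gives -3, Right gives 2. Proposed Left is not best — profitable deviation exists. ✗

No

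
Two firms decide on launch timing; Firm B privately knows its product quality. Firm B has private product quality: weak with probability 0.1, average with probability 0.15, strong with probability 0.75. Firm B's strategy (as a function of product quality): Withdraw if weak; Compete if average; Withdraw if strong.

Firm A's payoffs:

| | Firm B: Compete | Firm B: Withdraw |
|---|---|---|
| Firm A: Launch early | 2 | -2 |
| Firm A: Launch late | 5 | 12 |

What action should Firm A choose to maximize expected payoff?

Launch late

E[Launch early] = 0.1·(-2) + 0.15·(2) + 0.75·(-2) = -1.4
E[Launch late] = 0.1·(12) + 0.15·(5) + 0.75·(12) = 10.95
Best response: Launch late (10.95 is the largest).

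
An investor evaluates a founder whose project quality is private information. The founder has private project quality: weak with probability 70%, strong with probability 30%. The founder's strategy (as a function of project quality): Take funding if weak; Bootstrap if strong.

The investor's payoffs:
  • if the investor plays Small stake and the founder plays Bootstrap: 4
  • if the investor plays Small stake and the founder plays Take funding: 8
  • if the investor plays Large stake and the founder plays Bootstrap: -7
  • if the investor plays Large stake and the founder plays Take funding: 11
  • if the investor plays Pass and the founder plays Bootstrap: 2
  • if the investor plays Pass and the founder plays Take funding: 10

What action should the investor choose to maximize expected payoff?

E[Small stake] = 0.7·(8) + 0.3·(4) = 6.8
E[Large stake] = 0.7·(11) + 0.3·(-7) = 5.6
E[Pass] = 0.7·(10) + 0.3·(2) = 7.6
Best response: Pass (7.6 is the largest).

Pass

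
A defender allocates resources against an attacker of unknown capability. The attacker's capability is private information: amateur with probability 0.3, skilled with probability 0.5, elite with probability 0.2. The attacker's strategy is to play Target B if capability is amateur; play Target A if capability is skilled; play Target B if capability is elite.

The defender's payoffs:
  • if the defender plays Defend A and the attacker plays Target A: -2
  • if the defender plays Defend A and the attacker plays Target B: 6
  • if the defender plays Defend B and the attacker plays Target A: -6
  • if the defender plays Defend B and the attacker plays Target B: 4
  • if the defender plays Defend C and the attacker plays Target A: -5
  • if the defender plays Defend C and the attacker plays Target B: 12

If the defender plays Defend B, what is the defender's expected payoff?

-1

Take the expectation over the attacker's capability, weighting each type's action by its prior probability.
E[Defend B] = 0.3·4 + 0.5·(-6) + 0.2·4 = 1.2 + (-3) + 0.8 = -1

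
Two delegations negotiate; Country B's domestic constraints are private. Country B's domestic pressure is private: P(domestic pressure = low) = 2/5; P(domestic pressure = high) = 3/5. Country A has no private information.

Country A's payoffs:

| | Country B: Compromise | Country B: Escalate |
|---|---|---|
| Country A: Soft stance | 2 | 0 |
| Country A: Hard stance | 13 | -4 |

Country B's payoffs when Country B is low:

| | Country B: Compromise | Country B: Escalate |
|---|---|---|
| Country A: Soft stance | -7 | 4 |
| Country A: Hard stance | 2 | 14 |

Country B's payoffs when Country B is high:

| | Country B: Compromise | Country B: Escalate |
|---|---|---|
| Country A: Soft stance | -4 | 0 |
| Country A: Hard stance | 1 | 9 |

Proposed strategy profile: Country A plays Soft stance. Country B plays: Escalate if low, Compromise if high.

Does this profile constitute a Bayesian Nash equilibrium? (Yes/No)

No

Country A plays Soft stance: E[Soft stance] = 2/5·(0) + 3/5·(2) = 6/5; E[Hard stance] = 31/5. Not best-responding. ✗
Country B (domestic pressure low), facing Soft stance: Compromise gives -7, Escalate gives 4. Proposed Escalate is best. ✓
Country B (domestic pressure high), facing Soft stance: Compromise gives -4, Escalate gives 0. Proposed Compromise is not best — profitable deviation exists. ✗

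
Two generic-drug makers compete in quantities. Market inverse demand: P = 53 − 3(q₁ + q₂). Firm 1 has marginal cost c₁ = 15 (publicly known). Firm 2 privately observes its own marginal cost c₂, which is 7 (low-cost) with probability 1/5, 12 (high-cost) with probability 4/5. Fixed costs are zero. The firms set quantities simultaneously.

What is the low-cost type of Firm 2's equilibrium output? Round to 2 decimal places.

Firm 2 with cost c maximizes (53 − 3(q₁+q₂) − c)·q₂, giving q₂(c) = (53 − c − 3q₁)/6.
E[c₂] = 1/5·7 + 4/5·12 = 11
Firm 1's FOC against E[q₂] yields q₁ = (53 − 2·15 + E[c₂])/9 = (53 − 30 + 11)/9 = 3.77778.
q₂(low-cost) = (53 − 7 − 3·3.77778)/6 = 5.77778.

5.78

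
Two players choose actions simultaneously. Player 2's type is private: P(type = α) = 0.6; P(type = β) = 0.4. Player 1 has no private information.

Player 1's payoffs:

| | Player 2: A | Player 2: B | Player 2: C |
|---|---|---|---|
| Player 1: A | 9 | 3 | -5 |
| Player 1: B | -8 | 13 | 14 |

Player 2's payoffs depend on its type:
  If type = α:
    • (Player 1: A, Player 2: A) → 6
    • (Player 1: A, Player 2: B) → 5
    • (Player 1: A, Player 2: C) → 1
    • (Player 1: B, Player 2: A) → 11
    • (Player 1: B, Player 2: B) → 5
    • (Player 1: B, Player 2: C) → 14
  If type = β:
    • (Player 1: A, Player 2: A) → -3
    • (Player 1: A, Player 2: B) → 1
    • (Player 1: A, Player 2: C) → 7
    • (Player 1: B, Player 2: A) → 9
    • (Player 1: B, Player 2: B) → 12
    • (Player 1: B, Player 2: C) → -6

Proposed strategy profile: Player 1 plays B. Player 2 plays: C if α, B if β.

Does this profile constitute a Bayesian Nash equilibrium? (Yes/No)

Yes

Player 1 plays B: E[B] = 0.6·(14) + 0.4·(13) = 13.6; E[A] = -1.8. Best-responding. ✓
Player 2 (type α), facing B: A gives 11, B gives 5, C gives 14. Proposed C is best. ✓
Player 2 (type β), facing B: A gives 9, B gives 12, C gives -6. Proposed B is best. ✓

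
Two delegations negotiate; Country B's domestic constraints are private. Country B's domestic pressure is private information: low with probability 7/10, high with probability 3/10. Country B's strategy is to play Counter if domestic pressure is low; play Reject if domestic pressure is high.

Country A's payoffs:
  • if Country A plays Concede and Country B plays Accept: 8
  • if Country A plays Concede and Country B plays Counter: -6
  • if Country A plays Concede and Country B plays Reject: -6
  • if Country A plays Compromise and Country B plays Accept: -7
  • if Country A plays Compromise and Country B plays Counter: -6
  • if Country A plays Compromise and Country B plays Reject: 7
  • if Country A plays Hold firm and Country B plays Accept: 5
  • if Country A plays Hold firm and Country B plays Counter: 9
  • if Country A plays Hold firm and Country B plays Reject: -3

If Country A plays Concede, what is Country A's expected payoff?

-6

E[Concede] = 7/10·(-6) + 3/10·(-6) = (-21/5) + (-9/5) = -6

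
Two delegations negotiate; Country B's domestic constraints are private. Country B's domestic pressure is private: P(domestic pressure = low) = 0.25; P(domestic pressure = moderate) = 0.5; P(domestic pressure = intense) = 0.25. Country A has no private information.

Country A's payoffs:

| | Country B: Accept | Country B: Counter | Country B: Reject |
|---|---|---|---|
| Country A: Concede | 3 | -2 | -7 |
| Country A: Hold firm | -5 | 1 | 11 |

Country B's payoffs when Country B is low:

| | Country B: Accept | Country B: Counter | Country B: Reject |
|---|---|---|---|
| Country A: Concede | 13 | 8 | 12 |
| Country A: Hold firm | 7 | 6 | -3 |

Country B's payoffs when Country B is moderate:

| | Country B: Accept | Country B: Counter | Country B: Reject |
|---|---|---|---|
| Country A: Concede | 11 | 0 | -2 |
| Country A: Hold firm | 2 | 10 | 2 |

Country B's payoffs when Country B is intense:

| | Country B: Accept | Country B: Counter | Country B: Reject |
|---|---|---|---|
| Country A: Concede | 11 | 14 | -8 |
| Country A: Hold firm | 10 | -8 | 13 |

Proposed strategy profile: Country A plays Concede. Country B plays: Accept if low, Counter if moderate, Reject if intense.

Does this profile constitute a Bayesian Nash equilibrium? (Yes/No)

Country A plays Concede: E[Concede] = 0.25·(3) + 0.5·(-2) + 0.25·(-7) = -2; E[Hold firm] = 2. Not best-responding. ✗
Country B (domestic pressure low), facing Concede: Accept gives 13, Counter gives 8, Reject gives 12. Proposed Accept is best. ✓
Country B (domestic pressure moderate), facing Concede: Accept gives 11, Counter gives 0, Reject gives -2. Proposed Counter is not best — profitable deviation exists. ✗
Country B (domestic pressure intense), facing Concede: Accept gives 11, Counter gives 14, Reject gives -8. Proposed Reject is not best — profitable deviation exists. ✗

No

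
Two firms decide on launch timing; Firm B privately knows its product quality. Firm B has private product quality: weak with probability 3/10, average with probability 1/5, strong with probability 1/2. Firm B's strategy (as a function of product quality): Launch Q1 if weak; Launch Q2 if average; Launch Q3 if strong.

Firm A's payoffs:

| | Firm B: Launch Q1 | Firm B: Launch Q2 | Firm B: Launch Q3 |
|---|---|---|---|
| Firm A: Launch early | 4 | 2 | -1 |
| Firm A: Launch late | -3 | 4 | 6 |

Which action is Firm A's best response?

E[Launch early] = 3/10·(4) + 1/5·(2) + 1/2·(-1) = 11/10
E[Launch late] = 3/10·(-3) + 1/5·(4) + 1/2·(6) = 29/10
Best response: Launch late (29/10 is the largest).

Launch late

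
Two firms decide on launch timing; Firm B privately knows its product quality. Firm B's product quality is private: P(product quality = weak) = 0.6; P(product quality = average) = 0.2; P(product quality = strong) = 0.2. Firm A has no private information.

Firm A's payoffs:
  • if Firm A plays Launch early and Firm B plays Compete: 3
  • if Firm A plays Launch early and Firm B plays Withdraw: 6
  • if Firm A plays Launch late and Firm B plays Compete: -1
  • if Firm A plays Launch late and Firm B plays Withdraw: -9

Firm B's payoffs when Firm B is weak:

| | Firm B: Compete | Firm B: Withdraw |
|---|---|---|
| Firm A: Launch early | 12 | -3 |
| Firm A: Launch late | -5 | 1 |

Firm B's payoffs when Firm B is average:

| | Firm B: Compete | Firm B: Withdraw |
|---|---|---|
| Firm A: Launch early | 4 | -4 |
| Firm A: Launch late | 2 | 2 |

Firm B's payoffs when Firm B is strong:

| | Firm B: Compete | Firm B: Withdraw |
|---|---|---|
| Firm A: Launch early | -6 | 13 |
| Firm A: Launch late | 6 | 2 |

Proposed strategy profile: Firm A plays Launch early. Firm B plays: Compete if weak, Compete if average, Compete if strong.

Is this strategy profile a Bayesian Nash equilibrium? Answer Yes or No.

No

A profile is a BNE iff every type of every player is best-responding given beliefs about the other side.
Firm A plays Launch early: E[Launch early] = 0.6·(3) + 0.2·(3) + 0.2·(3) = 3; E[Launch late] = -1. Best-responding. ✓
Firm B (product quality weak), facing Launch early: Compete gives 12, Withdraw gives -3. Proposed Compete is best. ✓
Firm B (product quality average), facing Launch early: Compete gives 4, Withdraw gives -4. Proposed Compete is best. ✓
Firm B (product quality strong), facing Launch early: Compete gives -6, Withdraw gives 13. Proposed Compete is not best — profitable deviation exists. ✗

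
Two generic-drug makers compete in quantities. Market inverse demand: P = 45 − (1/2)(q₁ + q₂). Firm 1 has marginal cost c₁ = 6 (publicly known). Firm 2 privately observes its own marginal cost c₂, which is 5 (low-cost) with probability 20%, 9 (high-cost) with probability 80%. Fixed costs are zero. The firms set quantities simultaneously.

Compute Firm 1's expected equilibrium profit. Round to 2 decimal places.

377.21

Type-c best response for Firm 2: q₂(c) = (45 − c) − q₁/2.
Firm 1 maximizes expected profit; its first-order condition is 45 − q₁ − (1/2)E[q₂] − 6 = 0.
Substituting E[q₂] and solving: E[c₂] = 8.2, so q₁ = (45 − 2·6 + 8.2)/(3/2) = 27.4667.
E[P] = 45 − (1/2)·(q₁ + E[q₂]) = 19.7333; Firm 1's expected profit = (E[P] − 6)·q₁ = (19.7333 − 6)·27.4667 = 377.209.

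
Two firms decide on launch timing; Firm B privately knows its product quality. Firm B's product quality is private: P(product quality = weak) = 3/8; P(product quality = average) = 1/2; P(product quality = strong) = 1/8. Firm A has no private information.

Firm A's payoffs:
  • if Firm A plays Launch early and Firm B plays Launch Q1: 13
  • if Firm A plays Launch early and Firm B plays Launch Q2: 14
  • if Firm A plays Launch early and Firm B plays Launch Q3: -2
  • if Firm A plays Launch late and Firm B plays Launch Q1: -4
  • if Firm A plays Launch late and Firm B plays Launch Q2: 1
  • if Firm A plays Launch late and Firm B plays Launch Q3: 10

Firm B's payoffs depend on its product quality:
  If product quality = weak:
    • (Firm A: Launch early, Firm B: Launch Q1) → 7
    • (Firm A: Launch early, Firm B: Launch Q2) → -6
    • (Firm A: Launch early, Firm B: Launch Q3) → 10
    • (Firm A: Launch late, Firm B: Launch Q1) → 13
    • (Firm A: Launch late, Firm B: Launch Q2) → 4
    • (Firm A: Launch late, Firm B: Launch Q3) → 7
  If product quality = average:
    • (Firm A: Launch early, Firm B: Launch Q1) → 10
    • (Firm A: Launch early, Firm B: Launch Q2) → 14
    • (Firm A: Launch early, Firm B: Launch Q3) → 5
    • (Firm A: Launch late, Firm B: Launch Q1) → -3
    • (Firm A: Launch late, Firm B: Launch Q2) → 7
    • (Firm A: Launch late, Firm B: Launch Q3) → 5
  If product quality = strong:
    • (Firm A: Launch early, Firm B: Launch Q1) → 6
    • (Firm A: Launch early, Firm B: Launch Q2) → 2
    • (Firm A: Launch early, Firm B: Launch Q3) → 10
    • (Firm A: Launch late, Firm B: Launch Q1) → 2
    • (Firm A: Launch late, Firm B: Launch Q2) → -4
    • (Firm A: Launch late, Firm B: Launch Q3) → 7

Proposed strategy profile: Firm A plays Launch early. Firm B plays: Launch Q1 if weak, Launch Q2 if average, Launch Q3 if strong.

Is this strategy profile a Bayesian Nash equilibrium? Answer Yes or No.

No

Firm A plays Launch early: E[Launch early] = 3/8·(13) + 1/2·(14) + 1/8·(-2) = 93/8; E[Launch late] = 1/4. Best-responding. ✓
Firm B (product quality weak), facing Launch early: Launch Q1 gives 7, Launch Q2 gives -6, Launch Q3 gives 10. Proposed Launch Q1 is not best — profitable deviation exists. ✗
Firm B (product quality average), facing Launch early: Launch Q1 gives 10, Launch Q2 gives 14, Launch Q3 gives 5. Proposed Launch Q2 is best. ✓
Firm B (product quality strong), facing Launch early: Launch Q1 gives 6, Launch Q2 gives 2, Launch Q3 gives 10. Proposed Launch Q3 is best. ✓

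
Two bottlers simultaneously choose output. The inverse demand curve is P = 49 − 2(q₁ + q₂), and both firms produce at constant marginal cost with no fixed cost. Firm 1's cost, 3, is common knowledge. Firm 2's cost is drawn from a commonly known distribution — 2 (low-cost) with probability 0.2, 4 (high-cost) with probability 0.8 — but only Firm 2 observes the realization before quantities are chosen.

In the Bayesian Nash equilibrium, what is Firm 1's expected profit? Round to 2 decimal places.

Type-c best response for Firm 2: q₂(c) = (49 − c)/4 − q₁/2.
Firm 1 maximizes expected profit; its first-order condition is 49 − 4q₁ − 2E[q₂] − 3 = 0.
Substituting E[q₂] and solving: E[c₂] = 3.6, so q₁ = (49 − 2·3 + 3.6)/6 = 7.76667.
E[P] = 49 − 2·(q₁ + E[q₂]) = 18.5333; Firm 1's expected profit = (E[P] − 3)·q₁ = (18.5333 − 3)·7.76667 = 120.642.

120.64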